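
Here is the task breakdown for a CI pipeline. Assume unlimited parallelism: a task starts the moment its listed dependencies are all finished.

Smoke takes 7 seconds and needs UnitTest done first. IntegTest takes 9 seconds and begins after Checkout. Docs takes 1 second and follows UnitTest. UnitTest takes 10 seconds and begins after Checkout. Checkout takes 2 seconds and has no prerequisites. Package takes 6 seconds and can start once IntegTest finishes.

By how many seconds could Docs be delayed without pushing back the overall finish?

6

Checkout→UnitTest→Smoke = 2+10+7 = 19 sets the makespan at 19 seconds.
Docs finishes as early as 13 and must finish by 19.
Slack of Docs = 18 − 12 = 6 seconds.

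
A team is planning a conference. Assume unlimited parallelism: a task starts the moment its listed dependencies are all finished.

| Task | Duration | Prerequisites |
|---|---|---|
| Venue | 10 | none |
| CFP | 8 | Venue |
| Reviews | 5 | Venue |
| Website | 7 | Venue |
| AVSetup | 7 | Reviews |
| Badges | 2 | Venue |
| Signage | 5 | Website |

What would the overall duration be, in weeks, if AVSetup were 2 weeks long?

22

Baseline: Venue→Reviews→AVSetup = 10+5+7 = 22 → 22 weeks.
AVSetup lies on that path, so at 2 weeks the path becomes 17 weeks.
New critical path: Venue→Website→Signage = 10+7+5 = 22 ⇒ 22 weeks.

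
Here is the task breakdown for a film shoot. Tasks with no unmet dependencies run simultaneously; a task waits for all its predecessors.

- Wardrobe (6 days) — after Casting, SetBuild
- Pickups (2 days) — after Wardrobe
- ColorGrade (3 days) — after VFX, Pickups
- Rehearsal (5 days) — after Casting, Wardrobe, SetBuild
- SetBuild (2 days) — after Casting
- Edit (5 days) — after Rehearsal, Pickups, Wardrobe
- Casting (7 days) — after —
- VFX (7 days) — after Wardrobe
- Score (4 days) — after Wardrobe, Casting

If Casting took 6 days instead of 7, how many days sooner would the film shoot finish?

As given, the longest chain is Casting→SetBuild→Wardrobe→Rehearsal→Edit = 7+2+6+5+5 = 25, so the finish is 25 days.
Casting is on the critical path; changing it to 6 makes that path 24 days.
The critical path is still Casting→SetBuild→Wardrobe→Rehearsal→Edit; finish is now 24 days.
Change in finish: 24 − 25 = -1 days.

1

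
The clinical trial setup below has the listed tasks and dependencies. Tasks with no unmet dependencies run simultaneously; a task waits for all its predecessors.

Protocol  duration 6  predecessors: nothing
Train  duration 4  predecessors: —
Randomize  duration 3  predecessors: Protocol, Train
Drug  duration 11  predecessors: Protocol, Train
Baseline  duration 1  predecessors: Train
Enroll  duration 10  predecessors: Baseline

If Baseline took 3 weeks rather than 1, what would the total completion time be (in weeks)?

17

Actual critical path: Protocol→Drug = 6+11 = 17 ⇒ 17 weeks.
The longest path through Baseline is only 15 weeks, so Baseline has float 2.
The critical path is still Protocol→Drug; finish is now 17 weeks.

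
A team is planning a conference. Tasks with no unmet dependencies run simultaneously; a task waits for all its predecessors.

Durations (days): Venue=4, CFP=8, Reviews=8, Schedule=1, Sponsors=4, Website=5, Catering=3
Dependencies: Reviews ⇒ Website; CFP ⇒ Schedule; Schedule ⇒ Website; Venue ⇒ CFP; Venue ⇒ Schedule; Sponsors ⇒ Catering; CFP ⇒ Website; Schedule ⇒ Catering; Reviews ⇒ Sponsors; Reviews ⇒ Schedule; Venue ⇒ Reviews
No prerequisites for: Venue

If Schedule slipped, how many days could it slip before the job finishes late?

1

The longest chain is Venue→Reviews→Sponsors→Catering = 4+8+4+3 = 19; overall finish 19 days.
The longest chain containing Schedule totals 18 days.
Slack of Schedule = 13 − 12 = 1 day.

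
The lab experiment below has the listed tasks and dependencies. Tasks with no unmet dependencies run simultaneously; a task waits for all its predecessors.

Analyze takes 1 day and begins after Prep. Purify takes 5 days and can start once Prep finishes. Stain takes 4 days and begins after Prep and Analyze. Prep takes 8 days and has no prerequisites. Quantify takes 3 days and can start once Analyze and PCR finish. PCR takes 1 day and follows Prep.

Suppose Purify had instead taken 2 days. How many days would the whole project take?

Actual critical path: Prep→Purify = 8+5 = 13 ⇒ 13 days.
Purify is on the critical path; changing it to 2 makes that path 10 days.
The binding chain switches to Prep→Analyze→Stain = 8+1+4 = 13; finish 13 days.

13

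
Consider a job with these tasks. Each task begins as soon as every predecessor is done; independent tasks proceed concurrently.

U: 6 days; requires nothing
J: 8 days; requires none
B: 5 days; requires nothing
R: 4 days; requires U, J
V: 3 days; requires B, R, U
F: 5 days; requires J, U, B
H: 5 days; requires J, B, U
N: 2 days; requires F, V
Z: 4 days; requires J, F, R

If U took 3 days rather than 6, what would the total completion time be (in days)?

The binding path is J→R→V→N = 8+4+3+2 = 17; finish at 17 days.
The longest path through U is only 15 days, so U has float 2.
No other chain overtakes it, so the finish is 17 days.

17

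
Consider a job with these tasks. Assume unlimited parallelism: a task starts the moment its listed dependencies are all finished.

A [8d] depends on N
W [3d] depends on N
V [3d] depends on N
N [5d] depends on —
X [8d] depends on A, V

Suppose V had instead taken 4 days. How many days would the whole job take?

21

Actual critical path: N→A→X = 5+8+8 = 21 ⇒ 21 days.
V has 5 days of float (longest path through it is 16).
That remains the longest chain; total 21 days.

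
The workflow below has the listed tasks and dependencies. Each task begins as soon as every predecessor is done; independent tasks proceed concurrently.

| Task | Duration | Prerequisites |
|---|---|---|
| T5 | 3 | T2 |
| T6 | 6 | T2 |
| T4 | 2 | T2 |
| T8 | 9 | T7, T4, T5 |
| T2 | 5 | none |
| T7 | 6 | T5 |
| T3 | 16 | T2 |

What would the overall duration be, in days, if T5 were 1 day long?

The binding path is T2→T5→T7→T8 = 5+3+6+9 = 23; finish at 23 days.
T5 is on the critical path; changing it to 1 makes that path 21 days.
New critical path: T2→T3 = 5+16 = 21 ⇒ 21 days.

21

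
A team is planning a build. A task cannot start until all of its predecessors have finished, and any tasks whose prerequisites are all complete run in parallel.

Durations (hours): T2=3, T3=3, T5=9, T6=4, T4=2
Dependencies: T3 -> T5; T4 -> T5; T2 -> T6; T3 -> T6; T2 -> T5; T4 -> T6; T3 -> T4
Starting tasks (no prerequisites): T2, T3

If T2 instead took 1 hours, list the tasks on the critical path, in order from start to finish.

T3, T4, T5

Baseline: T3→T4→T5 = 3+2+9 = 14 → 14 hours.
The longest path through T2 is only 12 hours, so T2 has float 2.
No other chain overtakes it, so the finish is 14 hours.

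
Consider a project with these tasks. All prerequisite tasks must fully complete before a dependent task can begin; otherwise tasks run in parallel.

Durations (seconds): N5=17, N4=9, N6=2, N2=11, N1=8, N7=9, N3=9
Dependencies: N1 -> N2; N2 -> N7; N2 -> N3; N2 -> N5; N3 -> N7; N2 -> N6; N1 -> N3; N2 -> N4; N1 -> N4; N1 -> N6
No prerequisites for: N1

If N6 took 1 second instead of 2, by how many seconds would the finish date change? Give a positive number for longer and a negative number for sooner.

As given, the longest chain is N1→N2→N3→N7 = 8+11+9+9 = 37, so the finish is 37 seconds.
N6 is off the critical path — its longest chain is 21 seconds, giving 16 of slack.
The critical path is still N1→N2→N3→N7; finish is now 37 seconds.
Change in finish: 37 − 37 = +0 seconds.

0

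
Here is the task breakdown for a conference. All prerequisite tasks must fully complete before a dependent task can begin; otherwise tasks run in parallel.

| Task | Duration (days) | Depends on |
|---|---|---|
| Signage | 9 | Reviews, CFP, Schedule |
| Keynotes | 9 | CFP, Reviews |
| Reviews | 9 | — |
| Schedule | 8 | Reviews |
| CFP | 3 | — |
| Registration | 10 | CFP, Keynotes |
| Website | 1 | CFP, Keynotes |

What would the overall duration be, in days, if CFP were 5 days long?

28

The binding path is Reviews→Keynotes→Registration = 9+9+10 = 28; finish at 28 days.
CFP is off the critical path — its longest chain is 22 days, giving 6 of slack.
The critical path is still Reviews→Keynotes→Registration; finish is now 28 days.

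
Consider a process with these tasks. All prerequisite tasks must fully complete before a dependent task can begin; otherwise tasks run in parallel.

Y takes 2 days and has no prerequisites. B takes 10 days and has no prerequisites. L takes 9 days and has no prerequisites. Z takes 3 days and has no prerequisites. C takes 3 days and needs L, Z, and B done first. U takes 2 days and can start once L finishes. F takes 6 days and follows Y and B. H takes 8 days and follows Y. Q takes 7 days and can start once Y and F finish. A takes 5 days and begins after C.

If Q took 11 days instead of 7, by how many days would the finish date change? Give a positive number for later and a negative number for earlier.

Baseline: B→F→Q = 10+6+7 = 23 → 23 days.
Since Q is critical, the +4 change carries straight to that chain (now 27 days).
That remains the longest chain; total 27 days.
Change in finish: 27 − 23 = +4 days.

4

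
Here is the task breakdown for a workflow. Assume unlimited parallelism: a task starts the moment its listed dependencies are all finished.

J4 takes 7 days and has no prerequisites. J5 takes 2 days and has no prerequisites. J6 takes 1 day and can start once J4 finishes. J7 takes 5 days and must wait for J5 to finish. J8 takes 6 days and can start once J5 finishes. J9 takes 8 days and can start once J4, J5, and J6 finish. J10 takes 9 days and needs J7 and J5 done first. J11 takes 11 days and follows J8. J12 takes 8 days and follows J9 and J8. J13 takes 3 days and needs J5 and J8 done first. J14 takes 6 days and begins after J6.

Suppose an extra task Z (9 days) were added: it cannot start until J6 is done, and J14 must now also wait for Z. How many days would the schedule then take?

Originally the schedule takes 24 days.
With Z inserted, J14 now waits for max(J6, Z).
New critical path: J4→J6→J9→J12 = 7+1+8+8 = 24 ⇒ 24 days.

24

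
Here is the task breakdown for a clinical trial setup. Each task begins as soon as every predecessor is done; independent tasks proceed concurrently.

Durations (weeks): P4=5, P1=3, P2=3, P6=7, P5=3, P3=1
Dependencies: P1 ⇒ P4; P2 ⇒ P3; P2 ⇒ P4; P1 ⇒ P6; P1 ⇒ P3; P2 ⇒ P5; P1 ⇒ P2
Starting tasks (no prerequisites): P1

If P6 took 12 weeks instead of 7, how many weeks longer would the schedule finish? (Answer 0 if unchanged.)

Critical path before the change: P1→P2→P4 = 3+3+5 = 11 giving 11 weeks.
P6 has 1 week of float (longest path through it is 10).
New critical path: P1→P6 = 3+12 = 15 ⇒ 15 weeks.
Change in finish: 15 − 11 = +4 weeks.

4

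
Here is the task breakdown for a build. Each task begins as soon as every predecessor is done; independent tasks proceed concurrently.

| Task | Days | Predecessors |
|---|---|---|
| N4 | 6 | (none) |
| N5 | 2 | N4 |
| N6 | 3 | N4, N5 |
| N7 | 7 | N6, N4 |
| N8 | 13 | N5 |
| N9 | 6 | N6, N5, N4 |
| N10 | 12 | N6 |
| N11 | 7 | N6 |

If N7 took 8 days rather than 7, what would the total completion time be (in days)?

The binding path is N4→N5→N6→N10 = 6+2+3+12 = 23; finish at 23 days.
The longest path through N7 is only 18 days, so N7 has float 5.
No other chain overtakes it, so the finish is 23 days.

23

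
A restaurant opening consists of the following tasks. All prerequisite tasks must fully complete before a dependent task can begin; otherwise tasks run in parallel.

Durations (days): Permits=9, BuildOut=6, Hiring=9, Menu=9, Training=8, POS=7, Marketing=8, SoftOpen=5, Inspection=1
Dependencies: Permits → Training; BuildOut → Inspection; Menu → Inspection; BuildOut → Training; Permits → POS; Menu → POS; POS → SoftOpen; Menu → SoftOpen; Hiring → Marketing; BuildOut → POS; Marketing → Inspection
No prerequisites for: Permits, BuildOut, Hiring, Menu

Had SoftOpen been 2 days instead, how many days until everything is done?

18

Actual critical path: Permits→POS→SoftOpen = 9+7+5 = 21 ⇒ 21 days.
Since SoftOpen is critical, the -3 change carries straight to that chain (now 18 days).
That remains the longest chain; total 18 days.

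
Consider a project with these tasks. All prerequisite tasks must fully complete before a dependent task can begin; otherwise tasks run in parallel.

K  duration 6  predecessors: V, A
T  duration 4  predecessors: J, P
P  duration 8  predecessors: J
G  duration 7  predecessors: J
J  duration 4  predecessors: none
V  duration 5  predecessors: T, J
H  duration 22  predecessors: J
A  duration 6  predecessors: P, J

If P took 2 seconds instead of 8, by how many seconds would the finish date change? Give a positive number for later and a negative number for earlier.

As given, the longest chain is J→P→T→V→K = 4+8+4+5+6 = 27, so the finish is 27 seconds.
P is on the critical path; changing it to 2 makes that path 21 seconds.
New critical path: J→H = 4+22 = 26 ⇒ 26 seconds.
Change in finish: 26 − 27 = -1 seconds.

-1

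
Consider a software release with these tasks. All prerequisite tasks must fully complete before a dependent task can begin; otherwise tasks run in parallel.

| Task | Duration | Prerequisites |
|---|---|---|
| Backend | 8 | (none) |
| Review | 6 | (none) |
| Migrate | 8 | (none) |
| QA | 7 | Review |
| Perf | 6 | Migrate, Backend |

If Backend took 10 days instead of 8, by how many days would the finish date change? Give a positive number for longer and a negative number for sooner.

Actual critical path: Backend→Perf = 8+6 = 14 ⇒ 14 days.
Backend is on the critical path; changing it to 10 makes that path 16 days.
No other chain overtakes it, so the finish is 16 days.
Change in finish: 16 − 14 = +2 days.

2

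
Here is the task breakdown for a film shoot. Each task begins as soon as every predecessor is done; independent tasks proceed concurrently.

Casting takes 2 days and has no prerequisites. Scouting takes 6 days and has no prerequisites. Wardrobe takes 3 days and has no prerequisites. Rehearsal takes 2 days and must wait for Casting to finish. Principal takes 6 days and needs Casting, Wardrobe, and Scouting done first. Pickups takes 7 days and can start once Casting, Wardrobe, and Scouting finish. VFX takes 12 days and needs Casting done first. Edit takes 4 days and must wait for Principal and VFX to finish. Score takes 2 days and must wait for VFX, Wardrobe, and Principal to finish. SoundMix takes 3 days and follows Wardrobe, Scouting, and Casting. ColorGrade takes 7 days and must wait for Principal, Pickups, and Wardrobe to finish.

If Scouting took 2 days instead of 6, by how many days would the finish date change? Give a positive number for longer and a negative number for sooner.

The binding path is Scouting→Pickups→ColorGrade = 6+7+7 = 20; finish at 20 days.
Scouting lies on that path, so at 2 days the path becomes 16 days.
Now Casting→VFX→Edit = 2+12+4 = 18 is longest, so the finish becomes 18 days.
Change in finish: 18 − 20 = -2 days.

-2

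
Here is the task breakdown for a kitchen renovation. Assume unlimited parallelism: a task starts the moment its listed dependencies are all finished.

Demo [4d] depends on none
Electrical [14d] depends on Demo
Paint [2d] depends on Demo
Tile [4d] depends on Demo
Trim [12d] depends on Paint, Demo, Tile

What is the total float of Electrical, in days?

2

Critical path: Demo→Tile→Trim = 4+4+12 = 20, so the finish is 20 days.
The longest chain containing Electrical totals 18 days.
Float = 20 − 18 = 2.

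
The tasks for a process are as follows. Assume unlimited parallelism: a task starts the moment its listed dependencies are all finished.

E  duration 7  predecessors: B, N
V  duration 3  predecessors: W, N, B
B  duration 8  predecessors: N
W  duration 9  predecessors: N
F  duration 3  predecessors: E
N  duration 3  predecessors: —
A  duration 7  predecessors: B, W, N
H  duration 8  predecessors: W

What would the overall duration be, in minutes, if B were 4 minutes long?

As given, the longest chain is N→B→E→F = 3+8+7+3 = 21, so the finish is 21 minutes.
B is on the critical path; changing it to 4 makes that path 17 minutes.
Now N→W→H = 3+9+8 = 20 is longest, so the finish becomes 20 minutes.

20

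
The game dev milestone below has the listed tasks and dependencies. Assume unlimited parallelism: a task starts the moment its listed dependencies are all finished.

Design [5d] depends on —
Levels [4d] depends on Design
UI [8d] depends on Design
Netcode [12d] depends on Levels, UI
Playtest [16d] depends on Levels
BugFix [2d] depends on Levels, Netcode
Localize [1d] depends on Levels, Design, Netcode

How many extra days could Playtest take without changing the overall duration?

The longest chain is Design→UI→Netcode→BugFix = 5+8+12+2 = 27; overall finish 27 days.
Longest path through Playtest: 25 days (earliest finish 25, latest finish 27).
Slack of Playtest = 11 − 9 = 2 days.

2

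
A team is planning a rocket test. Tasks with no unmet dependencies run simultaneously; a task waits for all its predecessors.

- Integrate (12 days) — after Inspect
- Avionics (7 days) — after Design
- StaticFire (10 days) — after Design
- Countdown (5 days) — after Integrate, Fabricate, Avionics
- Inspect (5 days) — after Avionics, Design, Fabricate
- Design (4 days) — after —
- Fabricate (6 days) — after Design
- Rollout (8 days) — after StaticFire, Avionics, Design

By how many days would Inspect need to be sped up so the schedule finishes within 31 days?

Current finish: 33 days; target: 31.
Inspect is on every critical path, so each day cut from Inspect cuts the finish by one (this holds down to a finish of 29).
Need 33 − 31 = 2 days off Inspect → Inspect becomes 3 days, finish becomes 31.

2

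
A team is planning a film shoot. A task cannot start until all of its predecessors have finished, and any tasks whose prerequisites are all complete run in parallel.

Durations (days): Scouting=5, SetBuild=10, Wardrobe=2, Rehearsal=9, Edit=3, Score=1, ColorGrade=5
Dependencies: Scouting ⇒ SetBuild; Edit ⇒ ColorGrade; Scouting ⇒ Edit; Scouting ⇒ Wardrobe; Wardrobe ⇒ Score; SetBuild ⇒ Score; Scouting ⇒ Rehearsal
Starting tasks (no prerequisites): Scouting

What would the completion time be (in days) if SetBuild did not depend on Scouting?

14

With the dependency in place, Scouting→SetBuild→Score = 5+10+1 = 16 sets the finish at 16 days.
Without Scouting→SetBuild, SetBuild's earliest start moves from 5 to 0.
The longest chain is now Scouting→Rehearsal = 5+9 = 14, so the plan takes 14 days.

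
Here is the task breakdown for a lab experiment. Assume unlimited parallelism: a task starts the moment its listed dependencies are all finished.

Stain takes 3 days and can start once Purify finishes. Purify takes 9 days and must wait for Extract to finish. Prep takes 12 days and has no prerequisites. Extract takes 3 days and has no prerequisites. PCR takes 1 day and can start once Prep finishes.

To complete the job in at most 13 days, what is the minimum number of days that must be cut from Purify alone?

Current finish: 15 days; target: 13.
Purify is on every critical path, so each day cut from Purify cuts the finish by one (this holds down to a finish of 13).
Need 15 − 13 = 2 days off Purify → Purify becomes 7 days, finish becomes 13.

2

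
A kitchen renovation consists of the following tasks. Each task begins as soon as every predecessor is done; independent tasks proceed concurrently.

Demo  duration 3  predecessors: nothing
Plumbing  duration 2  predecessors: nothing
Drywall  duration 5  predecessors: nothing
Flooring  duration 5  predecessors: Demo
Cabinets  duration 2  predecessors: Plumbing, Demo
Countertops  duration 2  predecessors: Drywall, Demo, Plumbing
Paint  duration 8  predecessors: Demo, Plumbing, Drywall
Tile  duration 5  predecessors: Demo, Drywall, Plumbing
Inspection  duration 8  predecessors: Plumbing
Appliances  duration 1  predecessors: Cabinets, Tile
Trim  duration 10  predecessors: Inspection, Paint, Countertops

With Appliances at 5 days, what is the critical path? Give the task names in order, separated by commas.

Drywall, Paint, Trim

Baseline: Drywall→Paint→Trim = 5+8+10 = 23 → 23 days.
Appliances has 12 days of float (longest path through it is 11).
No other chain overtakes it, so the finish is 23 days.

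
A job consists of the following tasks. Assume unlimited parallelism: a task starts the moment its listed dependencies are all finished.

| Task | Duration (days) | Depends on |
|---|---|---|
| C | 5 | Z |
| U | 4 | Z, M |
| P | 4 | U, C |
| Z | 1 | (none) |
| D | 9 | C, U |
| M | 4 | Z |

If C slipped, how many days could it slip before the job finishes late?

3

Z→M→U→D = 1+4+4+9 = 18 sets the makespan at 18 days.
The longest chain containing C totals 15 days.
Slack of C = 4 − 1 = 3 days.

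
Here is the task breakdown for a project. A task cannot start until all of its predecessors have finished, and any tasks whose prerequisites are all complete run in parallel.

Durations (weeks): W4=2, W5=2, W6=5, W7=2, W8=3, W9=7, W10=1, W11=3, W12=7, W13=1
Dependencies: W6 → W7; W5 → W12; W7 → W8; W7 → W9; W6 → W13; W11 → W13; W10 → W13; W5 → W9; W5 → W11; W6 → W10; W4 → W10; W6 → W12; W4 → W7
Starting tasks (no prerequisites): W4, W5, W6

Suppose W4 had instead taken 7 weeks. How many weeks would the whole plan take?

16

Baseline: W6→W7→W9 = 5+2+7 = 14 → 14 weeks.
The longest path through W4 is only 11 weeks, so W4 has float 3.
New critical path: W4→W7→W9 = 7+2+7 = 16 ⇒ 16 weeks.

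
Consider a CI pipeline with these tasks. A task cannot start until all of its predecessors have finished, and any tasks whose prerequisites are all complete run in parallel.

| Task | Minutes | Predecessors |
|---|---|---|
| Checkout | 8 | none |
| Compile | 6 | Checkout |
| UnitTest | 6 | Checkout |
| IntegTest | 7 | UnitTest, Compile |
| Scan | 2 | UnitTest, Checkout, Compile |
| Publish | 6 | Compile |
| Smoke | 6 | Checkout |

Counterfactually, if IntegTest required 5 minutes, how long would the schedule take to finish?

20

As given, the longest chain is Checkout→Compile→IntegTest = 8+6+7 = 21, so the finish is 21 minutes.
IntegTest is on the critical path; changing it to 5 makes that path 19 minutes.
Now Checkout→Compile→Publish = 8+6+6 = 20 is longest, so the finish becomes 20 minutes.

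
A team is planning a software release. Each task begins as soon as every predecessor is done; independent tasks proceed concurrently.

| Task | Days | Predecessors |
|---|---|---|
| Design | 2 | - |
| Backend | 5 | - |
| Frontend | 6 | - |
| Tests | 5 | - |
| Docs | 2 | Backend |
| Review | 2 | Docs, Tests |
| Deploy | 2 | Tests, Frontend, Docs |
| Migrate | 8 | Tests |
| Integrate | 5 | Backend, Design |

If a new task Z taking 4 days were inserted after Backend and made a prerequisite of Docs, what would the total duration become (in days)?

13

Originally the plan takes 13 days.
With Z inserted, Docs now waits for max(Backend, Z).
New critical path: Backend→Z→Docs→Review = 5+4+2+2 = 13 ⇒ 13 days.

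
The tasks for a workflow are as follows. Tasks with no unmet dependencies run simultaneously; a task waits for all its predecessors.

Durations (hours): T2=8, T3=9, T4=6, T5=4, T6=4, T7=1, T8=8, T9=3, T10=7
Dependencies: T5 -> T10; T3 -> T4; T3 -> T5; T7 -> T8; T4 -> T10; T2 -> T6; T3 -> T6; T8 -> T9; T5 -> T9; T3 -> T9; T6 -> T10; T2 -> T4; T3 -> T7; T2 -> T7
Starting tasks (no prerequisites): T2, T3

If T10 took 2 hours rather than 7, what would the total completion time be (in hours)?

Critical path before the change: T3→T4→T10 = 9+6+7 = 22 giving 22 hours.
Since T10 is critical, the -5 change carries straight to that chain (now 17 hours).
The binding chain switches to T3→T7→T8→T9 = 9+1+8+3 = 21; finish 21 hours.

21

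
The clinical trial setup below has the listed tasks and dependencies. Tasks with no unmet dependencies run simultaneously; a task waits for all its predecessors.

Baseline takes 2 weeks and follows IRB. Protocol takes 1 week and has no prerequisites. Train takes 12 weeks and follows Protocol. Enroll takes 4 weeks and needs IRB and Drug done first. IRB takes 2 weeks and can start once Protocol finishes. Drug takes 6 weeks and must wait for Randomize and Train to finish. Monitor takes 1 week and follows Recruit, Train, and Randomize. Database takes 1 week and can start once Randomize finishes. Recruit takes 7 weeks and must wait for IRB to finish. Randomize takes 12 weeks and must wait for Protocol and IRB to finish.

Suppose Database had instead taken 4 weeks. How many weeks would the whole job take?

Actual critical path: Protocol→IRB→Randomize→Drug→Enroll = 1+2+12+6+4 = 25 ⇒ 25 weeks.
Database is off the critical path — its longest chain is 16 weeks, giving 9 of slack.
No other chain overtakes it, so the finish is 25 weeks.

25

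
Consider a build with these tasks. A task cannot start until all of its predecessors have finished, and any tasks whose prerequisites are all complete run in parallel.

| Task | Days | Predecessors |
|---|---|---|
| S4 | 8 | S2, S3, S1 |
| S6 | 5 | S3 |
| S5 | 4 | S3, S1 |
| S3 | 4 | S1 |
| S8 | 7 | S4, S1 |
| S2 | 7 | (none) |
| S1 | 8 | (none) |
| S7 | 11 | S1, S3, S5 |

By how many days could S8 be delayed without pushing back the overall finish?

Critical path: S1→S3→S4→S8 = 8+4+8+7 = 27, so the finish is 27 days.
S8 finishes as early as 27 and must finish by 27.
Float = 27 − 27 = 0.

0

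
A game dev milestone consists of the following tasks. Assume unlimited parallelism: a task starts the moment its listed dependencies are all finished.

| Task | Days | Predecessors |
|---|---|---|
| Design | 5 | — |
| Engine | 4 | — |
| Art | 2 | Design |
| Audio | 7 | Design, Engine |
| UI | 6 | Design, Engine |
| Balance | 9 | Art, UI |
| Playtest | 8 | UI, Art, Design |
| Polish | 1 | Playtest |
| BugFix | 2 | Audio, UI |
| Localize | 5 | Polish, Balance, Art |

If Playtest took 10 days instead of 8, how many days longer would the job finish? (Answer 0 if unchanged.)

The binding path is Design→UI→Playtest→Polish→Localize = 5+6+8+1+5 = 25; finish at 25 days.
Playtest lies on that path, so at 10 days the path becomes 27 days.
The critical path is still Design→UI→Playtest→Polish→Localize; finish is now 27 days.
Change in finish: 27 − 25 = +2 days.

2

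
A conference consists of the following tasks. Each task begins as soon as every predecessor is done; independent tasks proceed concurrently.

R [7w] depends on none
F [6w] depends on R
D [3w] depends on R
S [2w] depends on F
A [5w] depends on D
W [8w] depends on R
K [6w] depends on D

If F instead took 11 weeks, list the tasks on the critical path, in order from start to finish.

Baseline: R→D→K = 7+3+6 = 16 → 16 weeks.
The longest path through F is only 15 weeks, so F has float 1.
Now R→F→S = 7+11+2 = 20 is longest, so the finish becomes 20 weeks.

R, F, S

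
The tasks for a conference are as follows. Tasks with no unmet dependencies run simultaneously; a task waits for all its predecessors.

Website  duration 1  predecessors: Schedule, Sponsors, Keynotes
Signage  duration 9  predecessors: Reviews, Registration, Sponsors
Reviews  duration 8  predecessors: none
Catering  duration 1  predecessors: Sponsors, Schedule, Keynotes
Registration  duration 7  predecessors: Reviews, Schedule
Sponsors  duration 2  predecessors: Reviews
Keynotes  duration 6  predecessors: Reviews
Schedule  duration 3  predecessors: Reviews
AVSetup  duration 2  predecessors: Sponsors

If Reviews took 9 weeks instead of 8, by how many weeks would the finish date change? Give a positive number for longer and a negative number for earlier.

1

Baseline: Reviews→Schedule→Registration→Signage = 8+3+7+9 = 27 → 27 weeks.
Since Reviews is critical, the +1 change carries straight to that chain (now 28 weeks).
That remains the longest chain; total 28 weeks.
Change in finish: 28 − 27 = +1 weeks.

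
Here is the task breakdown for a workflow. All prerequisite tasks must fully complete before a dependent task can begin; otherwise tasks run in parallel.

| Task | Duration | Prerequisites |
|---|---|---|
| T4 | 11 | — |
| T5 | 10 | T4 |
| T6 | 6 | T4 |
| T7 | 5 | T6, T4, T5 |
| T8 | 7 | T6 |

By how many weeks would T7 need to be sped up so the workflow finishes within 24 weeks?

Current finish: 26 weeks; target: 24.
T7 is on every critical path, so each week cut from T7 cuts the finish by one (this holds down to a finish of 24).
Need 26 − 24 = 2 weeks off T7 → T7 becomes 3 weeks, finish becomes 24.

2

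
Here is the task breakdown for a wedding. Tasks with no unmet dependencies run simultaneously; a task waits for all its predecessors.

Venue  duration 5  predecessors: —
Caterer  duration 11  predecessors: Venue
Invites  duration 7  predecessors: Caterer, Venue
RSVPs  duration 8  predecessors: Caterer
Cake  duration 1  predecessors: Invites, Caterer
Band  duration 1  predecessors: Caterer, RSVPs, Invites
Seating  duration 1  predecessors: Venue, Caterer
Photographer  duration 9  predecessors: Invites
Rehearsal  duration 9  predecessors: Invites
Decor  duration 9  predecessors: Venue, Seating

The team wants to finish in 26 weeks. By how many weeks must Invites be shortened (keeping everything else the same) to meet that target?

6

Current finish: 32 weeks; target: 26.
Invites is on every critical path, so each week cut from Invites cuts the finish by one (this holds down to a finish of 26).
Need 32 − 26 = 6 weeks off Invites → Invites becomes 1 week, finish becomes 26.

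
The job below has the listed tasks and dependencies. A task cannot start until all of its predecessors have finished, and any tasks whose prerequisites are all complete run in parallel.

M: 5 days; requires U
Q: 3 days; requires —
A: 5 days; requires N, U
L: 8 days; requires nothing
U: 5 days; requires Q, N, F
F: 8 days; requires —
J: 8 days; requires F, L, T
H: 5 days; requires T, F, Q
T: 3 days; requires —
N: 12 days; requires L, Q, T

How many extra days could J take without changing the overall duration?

14

The longest chain is L→N→U→A = 8+12+5+5 = 30; overall finish 30 days.
Longest path through J: 16 days (earliest finish 16, latest finish 30).
Slack of J = 22 − 8 = 14 days.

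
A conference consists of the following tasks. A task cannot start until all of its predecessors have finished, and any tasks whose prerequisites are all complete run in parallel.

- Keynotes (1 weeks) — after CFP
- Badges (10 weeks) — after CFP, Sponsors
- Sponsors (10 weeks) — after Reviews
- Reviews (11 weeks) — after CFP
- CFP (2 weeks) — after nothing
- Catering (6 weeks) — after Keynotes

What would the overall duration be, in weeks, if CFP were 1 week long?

Baseline: CFP→Reviews→Sponsors→Badges = 2+11+10+10 = 33 → 33 weeks.
Since CFP is critical, the -1 change carries straight to that chain (now 32 weeks).
That remains the longest chain; total 32 weeks.

32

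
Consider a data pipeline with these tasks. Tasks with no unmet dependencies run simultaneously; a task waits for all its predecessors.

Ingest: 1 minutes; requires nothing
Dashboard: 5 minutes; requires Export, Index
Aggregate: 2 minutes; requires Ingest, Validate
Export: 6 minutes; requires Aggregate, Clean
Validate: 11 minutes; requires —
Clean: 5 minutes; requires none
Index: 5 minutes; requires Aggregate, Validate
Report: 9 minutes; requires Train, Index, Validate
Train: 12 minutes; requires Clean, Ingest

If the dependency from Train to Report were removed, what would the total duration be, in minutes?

With the dependency in place, Validate→Aggregate→Index→Report = 11+2+5+9 = 27 sets the finish at 27 minutes.
Dropping Train→Report doesn't change Report's earliest start (18); another predecessor still binds.
The longest chain is now Validate→Aggregate→Index→Report = 11+2+5+9 = 27, so the data pipeline takes 27 minutes.

27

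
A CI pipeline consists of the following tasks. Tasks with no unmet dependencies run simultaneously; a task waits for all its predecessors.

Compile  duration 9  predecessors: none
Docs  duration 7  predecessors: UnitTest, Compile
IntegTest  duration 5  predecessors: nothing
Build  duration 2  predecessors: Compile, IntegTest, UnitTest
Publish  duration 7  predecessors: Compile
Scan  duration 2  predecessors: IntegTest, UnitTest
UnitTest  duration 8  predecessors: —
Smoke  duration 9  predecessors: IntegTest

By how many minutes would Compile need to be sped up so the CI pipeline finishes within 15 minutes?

Current finish: 16 minutes; target: 15.
Compile is on every critical path, so each minute cut from Compile cuts the finish by one (this holds down to a finish of 15).
Need 16 − 15 = 1 minute off Compile → Compile becomes 8 minutes, finish becomes 15.

1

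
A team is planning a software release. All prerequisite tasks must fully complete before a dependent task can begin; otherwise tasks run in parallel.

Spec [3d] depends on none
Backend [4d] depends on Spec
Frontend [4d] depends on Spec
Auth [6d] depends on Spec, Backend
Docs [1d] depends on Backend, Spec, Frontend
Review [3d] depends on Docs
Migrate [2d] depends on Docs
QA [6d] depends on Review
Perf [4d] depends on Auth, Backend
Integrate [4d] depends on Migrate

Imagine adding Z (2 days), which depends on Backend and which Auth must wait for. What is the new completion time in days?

19

Originally the software release takes 17 days.
With Z inserted, Auth now waits for max(Spec, Backend, Z).
New critical path: Spec→Backend→Z→Auth→Perf = 3+4+2+6+4 = 19 ⇒ 19 days.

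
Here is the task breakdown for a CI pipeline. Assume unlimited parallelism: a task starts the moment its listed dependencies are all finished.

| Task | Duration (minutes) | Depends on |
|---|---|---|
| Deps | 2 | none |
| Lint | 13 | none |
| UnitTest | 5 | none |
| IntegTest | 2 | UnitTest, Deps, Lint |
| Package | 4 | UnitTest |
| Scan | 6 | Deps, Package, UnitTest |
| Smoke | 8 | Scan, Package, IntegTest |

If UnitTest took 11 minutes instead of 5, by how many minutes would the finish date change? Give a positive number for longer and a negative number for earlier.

As given, the longest chain is UnitTest→Package→Scan→Smoke = 5+4+6+8 = 23, so the finish is 23 minutes.
UnitTest is on the critical path; changing it to 11 makes that path 29 minutes.
No other chain overtakes it, so the finish is 29 minutes.
Change in finish: 29 − 23 = +6 minutes.

6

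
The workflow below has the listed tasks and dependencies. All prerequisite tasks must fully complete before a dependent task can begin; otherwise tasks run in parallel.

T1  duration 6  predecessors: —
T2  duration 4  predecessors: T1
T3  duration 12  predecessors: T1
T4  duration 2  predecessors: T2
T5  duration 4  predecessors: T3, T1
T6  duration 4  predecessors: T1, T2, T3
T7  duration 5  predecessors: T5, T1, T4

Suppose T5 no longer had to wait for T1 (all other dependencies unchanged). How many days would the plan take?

27

Original critical path: T1→T3→T5→T7 = 6+12+4+5 = 27 ⇒ 27 days.
Dropping T1→T5 doesn't change T5's earliest start (18); another predecessor still binds.
After: T1→T3→T5→T7 = 6+12+4+5 = 27 → 27 days.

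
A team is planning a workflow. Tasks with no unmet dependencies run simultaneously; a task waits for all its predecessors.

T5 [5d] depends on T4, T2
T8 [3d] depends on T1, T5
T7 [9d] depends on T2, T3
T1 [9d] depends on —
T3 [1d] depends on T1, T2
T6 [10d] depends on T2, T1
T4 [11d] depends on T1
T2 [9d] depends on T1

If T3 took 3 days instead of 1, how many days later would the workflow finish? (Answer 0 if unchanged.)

2

As given, the longest chain is T1→T2→T3→T7 = 9+9+1+9 = 28, so the finish is 28 days.
T3 lies on that path, so at 3 days the path becomes 30 days.
No other chain overtakes it, so the finish is 30 days.
Change in finish: 30 − 28 = +2 days.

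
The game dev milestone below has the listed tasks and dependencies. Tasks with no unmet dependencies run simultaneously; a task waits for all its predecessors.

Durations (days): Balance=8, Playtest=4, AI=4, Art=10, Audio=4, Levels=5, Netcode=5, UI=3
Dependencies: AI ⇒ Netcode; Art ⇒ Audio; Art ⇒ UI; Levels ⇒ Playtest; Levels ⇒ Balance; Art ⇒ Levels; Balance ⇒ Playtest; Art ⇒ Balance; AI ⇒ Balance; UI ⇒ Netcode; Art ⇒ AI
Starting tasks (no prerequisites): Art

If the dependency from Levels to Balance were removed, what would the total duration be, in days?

26

With the dependency in place, Art→Levels→Balance→Playtest = 10+5+8+4 = 27 sets the finish at 27 days.
Without Levels→Balance, Balance's earliest start moves from 15 to 14.
The longest chain is now Art→AI→Balance→Playtest = 10+4+8+4 = 26, so the job takes 26 days.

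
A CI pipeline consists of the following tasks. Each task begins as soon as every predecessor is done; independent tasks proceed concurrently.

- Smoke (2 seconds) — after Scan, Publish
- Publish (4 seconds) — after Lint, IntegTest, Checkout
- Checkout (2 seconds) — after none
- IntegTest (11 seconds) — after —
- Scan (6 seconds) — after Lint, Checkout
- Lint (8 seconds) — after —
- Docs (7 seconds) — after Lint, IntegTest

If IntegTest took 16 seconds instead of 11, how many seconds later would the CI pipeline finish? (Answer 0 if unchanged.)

5

Baseline: IntegTest→Docs = 11+7 = 18 → 18 seconds.
IntegTest lies on that path, so at 16 seconds the path becomes 23 seconds.
The critical path is still IntegTest→Docs; finish is now 23 seconds.
Change in finish: 23 − 18 = +5 seconds.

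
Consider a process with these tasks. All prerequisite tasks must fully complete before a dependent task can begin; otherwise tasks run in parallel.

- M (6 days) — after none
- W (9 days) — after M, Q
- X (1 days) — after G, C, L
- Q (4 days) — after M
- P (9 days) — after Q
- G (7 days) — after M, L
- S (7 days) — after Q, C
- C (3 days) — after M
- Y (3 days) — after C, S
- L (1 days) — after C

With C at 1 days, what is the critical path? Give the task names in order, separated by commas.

M, Q, S, Y

As given, the longest chain is M→Q→S→Y = 6+4+7+3 = 20, so the finish is 20 days.
C has 1 day of float (longest path through it is 19).
The critical path is still M→Q→S→Y; finish is now 20 days.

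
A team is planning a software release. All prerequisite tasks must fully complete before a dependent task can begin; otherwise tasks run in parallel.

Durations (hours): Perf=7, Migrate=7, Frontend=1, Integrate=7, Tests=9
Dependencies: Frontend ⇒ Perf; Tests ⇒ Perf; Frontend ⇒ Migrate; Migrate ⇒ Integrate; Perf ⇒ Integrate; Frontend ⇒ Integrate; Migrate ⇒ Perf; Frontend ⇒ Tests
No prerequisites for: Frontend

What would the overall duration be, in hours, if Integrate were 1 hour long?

18

Critical path before the change: Frontend→Tests→Perf→Integrate = 1+9+7+7 = 24 giving 24 hours.
Since Integrate is critical, the -6 change carries straight to that chain (now 18 hours).
That remains the longest chain; total 18 hours.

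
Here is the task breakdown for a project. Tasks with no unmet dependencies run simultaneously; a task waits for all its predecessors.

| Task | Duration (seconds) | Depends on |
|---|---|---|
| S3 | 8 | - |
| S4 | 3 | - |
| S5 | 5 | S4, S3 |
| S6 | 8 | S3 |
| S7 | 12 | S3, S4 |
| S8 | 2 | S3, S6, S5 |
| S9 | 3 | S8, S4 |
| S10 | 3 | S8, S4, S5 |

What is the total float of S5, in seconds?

The longest chain is S3→S6→S8→S9 = 8+8+2+3 = 21; overall finish 21 seconds.
S5 finishes as early as 13 and must finish by 16.
Float = 21 − 18 = 3.

3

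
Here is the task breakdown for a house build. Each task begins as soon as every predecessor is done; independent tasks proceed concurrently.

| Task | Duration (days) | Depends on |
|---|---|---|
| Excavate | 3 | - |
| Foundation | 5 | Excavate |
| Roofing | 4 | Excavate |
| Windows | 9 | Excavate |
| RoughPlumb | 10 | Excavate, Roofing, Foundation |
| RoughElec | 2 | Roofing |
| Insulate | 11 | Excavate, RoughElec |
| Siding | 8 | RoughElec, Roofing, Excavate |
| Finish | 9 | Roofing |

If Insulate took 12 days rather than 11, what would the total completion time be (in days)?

Actual critical path: Excavate→Roofing→RoughElec→Insulate = 3+4+2+11 = 20 ⇒ 20 days.
Insulate lies on that path, so at 12 days the path becomes 21 days.
No other chain overtakes it, so the finish is 21 days.

21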